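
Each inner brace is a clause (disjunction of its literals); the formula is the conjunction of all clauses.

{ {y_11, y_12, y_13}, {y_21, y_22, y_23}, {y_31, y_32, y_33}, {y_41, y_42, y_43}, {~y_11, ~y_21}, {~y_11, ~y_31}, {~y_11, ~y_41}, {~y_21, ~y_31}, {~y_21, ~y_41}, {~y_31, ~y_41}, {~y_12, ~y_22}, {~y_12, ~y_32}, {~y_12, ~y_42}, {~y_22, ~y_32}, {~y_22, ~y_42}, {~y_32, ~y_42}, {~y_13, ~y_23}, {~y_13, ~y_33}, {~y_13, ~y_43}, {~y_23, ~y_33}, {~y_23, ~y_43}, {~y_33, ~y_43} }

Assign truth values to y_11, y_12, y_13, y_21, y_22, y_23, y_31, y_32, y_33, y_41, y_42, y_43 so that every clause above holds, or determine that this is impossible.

Case y_11 = 0:
Case y_12 = 1:
From the singleton clause (~y_22), y_22 = 0.
From the singleton clause (~y_32), y_32 = 0.
From the singleton clause (~y_42), y_42 = 0.
Case y_21 = 1:
From the singleton clause (~y_31), y_31 = 0.
From the singleton clause (y_33), y_33 = 1.
From the singleton clause (~y_41), y_41 = 0.
From the singleton clause (y_43), y_43 = 1.
But (~y_43) is also a unit clause — contradiction.
Backtrack on y_21: now try y_21 = 0.
From the singleton clause (y_23), y_23 = 1.
From the singleton clause (~y_13), y_13 = 0.
From the singleton clause (~y_33), y_33 = 0.
From the singleton clause (y_31), y_31 = 1.
From the singleton clause (~y_41), y_41 = 0.
From the singleton clause (y_43), y_43 = 1.
But (~y_43) is also a unit clause — contradiction.
Neither y_21 = 1 nor y_21 = 0 works.
Backtrack on y_12: now try y_12 = 0.
From the singleton clause (y_13), y_13 = 1.
From the singleton clause (~y_23), y_23 = 0.
From the singleton clause (~y_33), y_33 = 0.
From the singleton clause (~y_43), y_43 = 0.
Case y_21 = 1:
From the singleton clause (~y_31), y_31 = 0.
From the singleton clause (y_32), y_32 = 1.
From the singleton clause (~y_41), y_41 = 0.
From the singleton clause (y_42), y_42 = 1.
But (~y_42) is also a unit clause — contradiction.
Backtrack on y_21: now try y_21 = 0.
From the singleton clause (y_22), y_22 = 1.
From the singleton clause (~y_32), y_32 = 0.
From the singleton clause (y_31), y_31 = 1.
From the singleton clause (~y_41), y_41 = 0.
From the singleton clause (y_42), y_42 = 1.
But (~y_42) is also a unit clause — contradiction.
Neither y_21 = 1 nor y_21 = 0 works.
Neither y_12 = 1 nor y_12 = 0 works.
Backtrack on y_11: now try y_11 = 1.
From the singleton clause (~y_21), y_21 = 0.
From the singleton clause (~y_31), y_31 = 0.
From the singleton clause (~y_41), y_41 = 0.
Case y_22 = 1:
From the singleton clause (~y_12), y_12 = 0.
From the singleton clause (~y_32), y_32 = 0.
From the singleton clause (y_33), y_33 = 1.
From the singleton clause (~y_42), y_42 = 0.
From the singleton clause (y_43), y_43 = 1.
But (~y_43) is also a unit clause — contradiction.
Backtrack on y_22: now try y_22 = 0.
From the singleton clause (y_23), y_23 = 1.
From the singleton clause (~y_13), y_13 = 0.
From the singleton clause (~y_33), y_33 = 0.
From the singleton clause (y_32), y_32 = 1.
From the singleton clause (~y_12), y_12 = 0.
From the singleton clause (~y_42), y_42 = 0.
From the singleton clause (y_43), y_43 = 1.
But (~y_43) is also a unit clause — contradiction.
Neither y_22 = 1 nor y_22 = 0 works.
Neither y_11 = 1 nor y_11 = 0 works.

UNSATISFIABLE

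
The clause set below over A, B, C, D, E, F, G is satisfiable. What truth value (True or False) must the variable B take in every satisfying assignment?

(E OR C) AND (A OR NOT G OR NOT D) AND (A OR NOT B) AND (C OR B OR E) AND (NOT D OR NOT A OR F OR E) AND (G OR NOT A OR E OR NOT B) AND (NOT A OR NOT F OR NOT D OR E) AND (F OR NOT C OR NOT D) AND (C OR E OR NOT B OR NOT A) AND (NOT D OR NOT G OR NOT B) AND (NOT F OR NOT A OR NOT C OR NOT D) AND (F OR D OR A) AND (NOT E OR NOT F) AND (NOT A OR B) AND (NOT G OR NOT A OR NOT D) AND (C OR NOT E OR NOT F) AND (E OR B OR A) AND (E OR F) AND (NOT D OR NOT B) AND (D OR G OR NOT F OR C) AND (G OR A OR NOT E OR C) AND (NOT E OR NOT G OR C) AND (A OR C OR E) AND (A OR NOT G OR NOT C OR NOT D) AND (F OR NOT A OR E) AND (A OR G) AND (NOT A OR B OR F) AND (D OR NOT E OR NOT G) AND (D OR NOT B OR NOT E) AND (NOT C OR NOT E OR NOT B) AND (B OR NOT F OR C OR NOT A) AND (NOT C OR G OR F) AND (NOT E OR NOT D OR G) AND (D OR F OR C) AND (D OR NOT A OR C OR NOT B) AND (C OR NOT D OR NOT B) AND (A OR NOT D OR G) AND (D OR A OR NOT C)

Suppose B = false.
The clause (NOT A) is unit, so A = false.
The clause (E) is unit, so E = true.
The clause (NOT F) is unit, so F = false.
The clause (D) is unit, so D = true.
The clause (NOT G) is unit, so G = false.
But (G) is also a unit clause — contradiction.
So every satisfying assignment has B = True.

True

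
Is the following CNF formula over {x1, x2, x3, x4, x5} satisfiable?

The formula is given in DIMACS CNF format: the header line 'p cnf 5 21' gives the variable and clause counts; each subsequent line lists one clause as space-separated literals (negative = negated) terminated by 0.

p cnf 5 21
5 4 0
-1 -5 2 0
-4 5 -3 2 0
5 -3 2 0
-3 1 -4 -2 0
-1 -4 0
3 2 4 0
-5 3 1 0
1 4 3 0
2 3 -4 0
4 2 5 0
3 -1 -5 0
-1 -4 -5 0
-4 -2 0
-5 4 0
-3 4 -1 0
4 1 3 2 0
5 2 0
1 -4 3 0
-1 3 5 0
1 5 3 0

Try x5 = True.
From the singleton clause (x4), x4 = True.
From the singleton clause (¬x1), x1 = False.
From the singleton clause (x3), x3 = True.
From the singleton clause (¬x2), x2 = False.
All clauses are satisfied.
A satisfying assignment: x1 ↦ False; x2 ↦ False; x3 ↦ True; x4 ↦ True; x5 ↦ True.

Satisfiable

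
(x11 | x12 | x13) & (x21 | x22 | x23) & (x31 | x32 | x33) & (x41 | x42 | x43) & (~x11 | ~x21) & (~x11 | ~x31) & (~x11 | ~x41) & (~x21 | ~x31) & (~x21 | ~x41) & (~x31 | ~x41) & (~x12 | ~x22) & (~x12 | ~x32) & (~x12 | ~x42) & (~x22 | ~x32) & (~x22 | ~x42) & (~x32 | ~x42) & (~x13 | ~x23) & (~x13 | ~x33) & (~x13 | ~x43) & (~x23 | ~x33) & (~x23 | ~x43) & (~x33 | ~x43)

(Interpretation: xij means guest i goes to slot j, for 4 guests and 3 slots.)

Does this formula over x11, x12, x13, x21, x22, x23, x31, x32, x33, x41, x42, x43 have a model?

No, unsatisfiable

Case x11 = 0:
Case x12 = 1:
The clause (~x22) is unit, so x22 = 0.
The clause (~x32) is unit, so x32 = 0.
The clause (~x42) is unit, so x42 = 0.
Case x21 = 1:
The clause (~x31) is unit, so x31 = 0.
The clause (x33) is unit, so x33 = 1.
The clause (~x41) is unit, so x41 = 0.
The clause (x43) is unit, so x43 = 1.
But (~x43) is also a unit clause — contradiction.
That branch fails; take x21 = 0 instead.
The clause (x23) is unit, so x23 = 1.
The clause (~x13) is unit, so x13 = 0.
The clause (~x33) is unit, so x33 = 0.
The clause (x31) is unit, so x31 = 1.
The clause (~x41) is unit, so x41 = 0.
The clause (x43) is unit, so x43 = 1.
But (~x43) is also a unit clause — contradiction.
Either choice for x21 ends in contradiction.
That branch fails; take x12 = 0 instead.
The clause (x13) is unit, so x13 = 1.
The clause (~x23) is unit, so x23 = 0.
The clause (~x33) is unit, so x33 = 0.
The clause (~x43) is unit, so x43 = 0.
Case x21 = 1:
The clause (~x31) is unit, so x31 = 0.
The clause (x32) is unit, so x32 = 1.
The clause (~x41) is unit, so x41 = 0.
The clause (x42) is unit, so x42 = 1.
But (~x42) is also a unit clause — contradiction.
That branch fails; take x21 = 0 instead.
The clause (x22) is unit, so x22 = 1.
The clause (~x32) is unit, so x32 = 0.
The clause (x31) is unit, so x31 = 1.
The clause (~x41) is unit, so x41 = 0.
The clause (x42) is unit, so x42 = 1.
But (~x42) is also a unit clause — contradiction.
Either choice for x21 ends in contradiction.
Either choice for x12 ends in contradiction.
That branch fails; take x11 = 1 instead.
The clause (~x21) is unit, so x21 = 0.
The clause (~x31) is unit, so x31 = 0.
The clause (~x41) is unit, so x41 = 0.
Case x22 = 1:
The clause (~x12) is unit, so x12 = 0.
The clause (~x32) is unit, so x32 = 0.
The clause (x33) is unit, so x33 = 1.
The clause (~x42) is unit, so x42 = 0.
The clause (x43) is unit, so x43 = 1.
But (~x43) is also a unit clause — contradiction.
That branch fails; take x22 = 0 instead.
The clause (x23) is unit, so x23 = 1.
The clause (~x13) is unit, so x13 = 0.
The clause (~x33) is unit, so x33 = 0.
The clause (x32) is unit, so x32 = 1.
The clause (~x12) is unit, so x12 = 0.
The clause (~x42) is unit, so x42 = 0.
The clause (x43) is unit, so x43 = 1.
But (~x43) is also a unit clause — contradiction.
Either choice for x22 ends in contradiction.
Either choice for x11 ends in contradiction.
No assignment satisfies every clause.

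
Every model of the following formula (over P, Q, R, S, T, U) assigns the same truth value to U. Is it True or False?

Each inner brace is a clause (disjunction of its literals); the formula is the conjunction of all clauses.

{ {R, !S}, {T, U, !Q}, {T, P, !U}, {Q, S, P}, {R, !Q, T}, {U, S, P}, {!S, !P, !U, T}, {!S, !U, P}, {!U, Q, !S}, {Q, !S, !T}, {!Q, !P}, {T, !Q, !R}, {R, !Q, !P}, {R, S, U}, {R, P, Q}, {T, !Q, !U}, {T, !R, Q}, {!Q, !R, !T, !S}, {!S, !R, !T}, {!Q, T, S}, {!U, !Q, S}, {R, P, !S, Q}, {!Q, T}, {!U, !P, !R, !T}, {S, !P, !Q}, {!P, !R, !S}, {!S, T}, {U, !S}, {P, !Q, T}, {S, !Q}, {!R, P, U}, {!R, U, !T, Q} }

Suppose U = false.
(!S) alone gives S = false.
(P) alone gives P = true.
(!Q) alone gives Q = false.
(R) alone gives R = true.
(T) alone gives T = true.
That conflicts with the unit clause (!T).
So every satisfying assignment has U = True.

True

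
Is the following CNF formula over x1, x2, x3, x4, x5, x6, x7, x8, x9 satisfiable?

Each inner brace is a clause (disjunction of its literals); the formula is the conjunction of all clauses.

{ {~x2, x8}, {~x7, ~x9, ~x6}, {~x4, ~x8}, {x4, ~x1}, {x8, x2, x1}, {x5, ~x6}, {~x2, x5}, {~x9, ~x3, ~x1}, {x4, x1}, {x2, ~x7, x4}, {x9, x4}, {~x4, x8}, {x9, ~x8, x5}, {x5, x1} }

Suppose x2 = 0.
Suppose x4 = 0.
The clause (~x1) is unit, so x1 = 0.
Now (x1) is unsatisfied and unit — conflict.
Backtrack on x4: now try x4 = 1.
The clause (~x8) is unit, so x8 = 0.
Now (x8) is unsatisfied and unit — conflict.
Both values of x4 lead to a conflict.
Backtrack on x2: now try x2 = 1.
The clause (x8) is unit, so x8 = 1.
The clause (~x4) is unit, so x4 = 0.
The clause (~x1) is unit, so x1 = 0.
Now (x1) is unsatisfied and unit — conflict.
Both values of x2 lead to a conflict.
No assignment satisfies every clause.

No, unsatisfiable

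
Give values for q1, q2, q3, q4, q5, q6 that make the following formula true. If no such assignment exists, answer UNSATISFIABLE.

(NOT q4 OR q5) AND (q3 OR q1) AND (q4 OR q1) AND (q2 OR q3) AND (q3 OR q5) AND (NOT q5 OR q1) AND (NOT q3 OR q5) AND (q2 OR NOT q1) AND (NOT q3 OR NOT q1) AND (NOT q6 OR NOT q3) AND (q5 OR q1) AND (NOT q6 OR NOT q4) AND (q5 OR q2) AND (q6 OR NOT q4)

q1: true, q2: true, q3: false, q4: false, q5: true, q6: true

Case q4 = false:
The clause (q1) is unit, so q1 = true.
The clause (q2) is unit, so q2 = true.
The clause (NOT q3) is unit, so q3 = false.
The clause (q5) is unit, so q5 = true.
All clauses hold; q6 can take either value.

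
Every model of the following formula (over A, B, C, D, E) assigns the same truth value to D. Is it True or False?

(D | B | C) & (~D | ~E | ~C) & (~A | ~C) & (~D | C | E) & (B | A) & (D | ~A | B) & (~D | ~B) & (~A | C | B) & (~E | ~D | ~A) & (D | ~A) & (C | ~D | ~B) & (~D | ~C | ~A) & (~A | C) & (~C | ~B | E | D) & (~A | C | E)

False

Suppose D = 1.
(~B) alone gives B = 0.
(A) alone gives A = 1.
(~C) alone gives C = 0.
But (C) is also a unit clause — contradiction.
So every satisfying assignment has D = False.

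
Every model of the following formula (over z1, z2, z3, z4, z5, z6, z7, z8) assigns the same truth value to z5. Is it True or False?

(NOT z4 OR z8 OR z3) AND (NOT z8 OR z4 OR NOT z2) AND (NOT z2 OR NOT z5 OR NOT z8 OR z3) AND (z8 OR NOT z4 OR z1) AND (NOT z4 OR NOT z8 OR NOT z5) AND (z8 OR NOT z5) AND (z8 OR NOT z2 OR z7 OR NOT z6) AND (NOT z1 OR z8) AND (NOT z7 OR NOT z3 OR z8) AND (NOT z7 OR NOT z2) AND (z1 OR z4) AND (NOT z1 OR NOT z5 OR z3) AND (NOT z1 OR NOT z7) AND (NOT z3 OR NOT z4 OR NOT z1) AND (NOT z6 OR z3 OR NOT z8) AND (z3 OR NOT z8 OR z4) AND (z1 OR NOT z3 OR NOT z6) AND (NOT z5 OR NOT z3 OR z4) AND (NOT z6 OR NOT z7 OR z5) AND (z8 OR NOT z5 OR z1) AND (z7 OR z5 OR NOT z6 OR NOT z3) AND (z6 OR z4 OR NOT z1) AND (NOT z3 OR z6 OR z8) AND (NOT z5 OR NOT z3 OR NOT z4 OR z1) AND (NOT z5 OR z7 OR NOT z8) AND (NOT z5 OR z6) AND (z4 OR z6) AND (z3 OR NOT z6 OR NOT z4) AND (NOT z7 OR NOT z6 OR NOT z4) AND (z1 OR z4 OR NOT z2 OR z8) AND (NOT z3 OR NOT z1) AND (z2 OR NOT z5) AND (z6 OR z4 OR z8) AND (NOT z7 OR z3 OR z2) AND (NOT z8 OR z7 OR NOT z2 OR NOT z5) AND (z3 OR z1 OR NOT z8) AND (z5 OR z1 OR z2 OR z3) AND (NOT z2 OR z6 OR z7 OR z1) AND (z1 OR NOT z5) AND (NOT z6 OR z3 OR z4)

Suppose z5 = true.
The clause (z8) is unit, so z8 = true.
The clause (NOT z4) is unit, so z4 = false.
The clause (NOT z2) is unit, so z2 = false.
But (z2) is also a unit clause — contradiction.
So every satisfying assignment has z5 = False.

False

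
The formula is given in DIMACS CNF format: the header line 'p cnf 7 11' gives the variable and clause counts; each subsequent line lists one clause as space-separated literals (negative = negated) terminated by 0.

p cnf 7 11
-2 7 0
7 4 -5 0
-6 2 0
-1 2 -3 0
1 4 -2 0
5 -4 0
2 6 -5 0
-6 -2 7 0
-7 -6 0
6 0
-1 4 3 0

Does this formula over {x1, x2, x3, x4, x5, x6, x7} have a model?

(x6) alone gives x6 = True.
(x2) alone gives x2 = True.
(x7) alone gives x7 = True.
But (¬x7) is also a unit clause — contradiction.
No assignment satisfies every clause.

No, unsatisfiable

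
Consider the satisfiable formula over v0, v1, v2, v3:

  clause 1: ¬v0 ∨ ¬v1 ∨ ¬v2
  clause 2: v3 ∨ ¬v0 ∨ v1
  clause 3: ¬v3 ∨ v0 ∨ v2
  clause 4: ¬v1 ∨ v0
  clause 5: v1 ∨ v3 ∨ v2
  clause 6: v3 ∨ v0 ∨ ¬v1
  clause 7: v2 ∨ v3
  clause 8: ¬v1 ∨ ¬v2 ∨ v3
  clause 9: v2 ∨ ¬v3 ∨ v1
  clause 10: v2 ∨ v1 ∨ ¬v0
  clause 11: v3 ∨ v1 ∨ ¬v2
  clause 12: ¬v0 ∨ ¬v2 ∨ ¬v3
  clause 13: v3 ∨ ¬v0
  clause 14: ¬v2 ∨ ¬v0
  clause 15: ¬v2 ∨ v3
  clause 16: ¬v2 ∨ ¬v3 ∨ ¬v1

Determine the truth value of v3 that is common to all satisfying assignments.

Suppose v3 = False.
(v2) alone gives v2 = True.
But (¬v2) is also a unit clause — contradiction.
So every satisfying assignment has v3 = True.

True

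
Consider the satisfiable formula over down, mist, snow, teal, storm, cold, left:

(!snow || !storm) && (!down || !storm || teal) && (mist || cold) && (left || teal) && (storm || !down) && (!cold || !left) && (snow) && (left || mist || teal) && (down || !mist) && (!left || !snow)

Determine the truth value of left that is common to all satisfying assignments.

Suppose left = true.
The clause (!cold) is unit, so cold = false.
The clause (mist) is unit, so mist = true.
The clause (snow) is unit, so snow = true.
Now (!snow) is unsatisfied and unit — conflict.
So every satisfying assignment has left = False.

False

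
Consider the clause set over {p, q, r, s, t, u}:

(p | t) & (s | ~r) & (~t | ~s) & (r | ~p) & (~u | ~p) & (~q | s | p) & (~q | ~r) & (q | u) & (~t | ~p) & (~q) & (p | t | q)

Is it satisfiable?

Yes, satisfiable

From the singleton clause (~q), q = 0.
From the singleton clause (u), u = 1.
From the singleton clause (~p), p = 0.
From the singleton clause (t), t = 1.
From the singleton clause (~s), s = 0.
From the singleton clause (~r), r = 0.
All clauses are satisfied.
A satisfying assignment: p: 0, q: 0, r: 0, s: 0, t: 1, u: 1.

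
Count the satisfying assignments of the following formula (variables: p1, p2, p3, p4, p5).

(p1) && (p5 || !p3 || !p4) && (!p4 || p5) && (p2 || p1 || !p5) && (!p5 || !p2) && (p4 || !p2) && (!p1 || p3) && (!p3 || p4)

1

There are 2^5 = 32 truth assignments over (p1, p2, p3, p4, p5).
Split on p5. With p5 = true, the clauses containing p5 are satisfied and !p5 drops from the rest; 1 of the 2^4 = 16 assignments to the other variables satisfy what remains.
With p5 = false, by the same count on the reduced clause set, 0 assignments work.
Total: 1 + 0 = 1.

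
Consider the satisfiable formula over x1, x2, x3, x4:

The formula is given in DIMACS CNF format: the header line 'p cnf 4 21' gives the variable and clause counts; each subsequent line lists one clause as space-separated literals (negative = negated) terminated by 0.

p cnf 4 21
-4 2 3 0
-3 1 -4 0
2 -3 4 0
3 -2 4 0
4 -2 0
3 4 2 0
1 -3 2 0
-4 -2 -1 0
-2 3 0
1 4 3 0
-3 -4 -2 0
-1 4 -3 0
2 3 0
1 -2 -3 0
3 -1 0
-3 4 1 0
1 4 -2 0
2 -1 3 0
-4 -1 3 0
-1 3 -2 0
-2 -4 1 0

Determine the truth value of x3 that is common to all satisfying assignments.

Suppose x3 = False.
Unit clause (¬x2) forces x2 = False.
But (x2) is also a unit clause — contradiction.
So every satisfying assignment has x3 = True.

True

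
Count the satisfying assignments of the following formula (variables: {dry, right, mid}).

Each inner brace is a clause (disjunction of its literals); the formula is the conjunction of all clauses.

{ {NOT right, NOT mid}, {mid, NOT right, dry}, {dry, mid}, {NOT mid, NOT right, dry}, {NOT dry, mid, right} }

There are 2^3 = 8 truth assignments over (dry, right, mid).
Split on right. With right = true, the clauses containing right are satisfied and NOT right drops from the rest; 1 of the 2^2 = 4 assignments to the other variables satisfy what remains.
With right = false, by the same count on the reduced clause set, 2 assignments work.
(One model: dry=F, right=F, mid=T.)
Total: 1 + 2 = 3.

3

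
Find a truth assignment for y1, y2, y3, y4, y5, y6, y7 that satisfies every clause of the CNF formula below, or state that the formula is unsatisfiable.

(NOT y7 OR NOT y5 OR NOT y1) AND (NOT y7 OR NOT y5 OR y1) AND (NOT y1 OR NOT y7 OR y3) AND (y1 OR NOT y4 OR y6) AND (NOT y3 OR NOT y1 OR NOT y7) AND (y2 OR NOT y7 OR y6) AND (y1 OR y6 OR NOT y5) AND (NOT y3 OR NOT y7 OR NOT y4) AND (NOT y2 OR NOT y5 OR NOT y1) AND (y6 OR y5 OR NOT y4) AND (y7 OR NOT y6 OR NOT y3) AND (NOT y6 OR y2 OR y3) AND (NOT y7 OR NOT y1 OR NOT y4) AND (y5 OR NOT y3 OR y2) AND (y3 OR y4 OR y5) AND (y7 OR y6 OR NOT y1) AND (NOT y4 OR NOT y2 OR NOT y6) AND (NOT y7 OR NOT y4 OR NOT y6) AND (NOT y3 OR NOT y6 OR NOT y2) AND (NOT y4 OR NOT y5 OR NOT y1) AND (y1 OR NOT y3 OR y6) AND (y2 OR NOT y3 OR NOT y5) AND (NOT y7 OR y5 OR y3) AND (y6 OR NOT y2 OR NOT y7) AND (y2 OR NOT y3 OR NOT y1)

y1=false; y2=true; y3=false; y4=false; y5=true; y6=true; y7=false

Try y7 = false.
Try y6 = true.
(NOT y3) alone gives y3 = false.
(y2) alone gives y2 = true.
(NOT y4) alone gives y4 = false.
(y5) alone gives y5 = true.
(NOT y1) alone gives y1 = false.
Every clause now holds.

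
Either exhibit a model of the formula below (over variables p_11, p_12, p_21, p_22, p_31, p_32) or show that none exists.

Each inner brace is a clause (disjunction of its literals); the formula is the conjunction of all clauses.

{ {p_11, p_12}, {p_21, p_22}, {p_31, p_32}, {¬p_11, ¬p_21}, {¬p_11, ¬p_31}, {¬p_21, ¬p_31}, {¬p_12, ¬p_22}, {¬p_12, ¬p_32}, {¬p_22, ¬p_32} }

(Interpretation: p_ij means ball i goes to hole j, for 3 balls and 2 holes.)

Try p_11 = True.
(¬p_21) alone gives p_21 = False.
(p_22) alone gives p_22 = True.
(¬p_31) alone gives p_31 = False.
(p_32) alone gives p_32 = True.
Now (¬p_32) is unsatisfied and unit — conflict.
Undo p_11 and try p_11 = False.
(p_12) alone gives p_12 = True.
(¬p_22) alone gives p_22 = False.
(p_21) alone gives p_21 = True.
(¬p_31) alone gives p_31 = False.
(p_32) alone gives p_32 = True.
Now (¬p_32) is unsatisfied and unit — conflict.
Either choice for p_11 ends in contradiction.

UNSATISFIABLE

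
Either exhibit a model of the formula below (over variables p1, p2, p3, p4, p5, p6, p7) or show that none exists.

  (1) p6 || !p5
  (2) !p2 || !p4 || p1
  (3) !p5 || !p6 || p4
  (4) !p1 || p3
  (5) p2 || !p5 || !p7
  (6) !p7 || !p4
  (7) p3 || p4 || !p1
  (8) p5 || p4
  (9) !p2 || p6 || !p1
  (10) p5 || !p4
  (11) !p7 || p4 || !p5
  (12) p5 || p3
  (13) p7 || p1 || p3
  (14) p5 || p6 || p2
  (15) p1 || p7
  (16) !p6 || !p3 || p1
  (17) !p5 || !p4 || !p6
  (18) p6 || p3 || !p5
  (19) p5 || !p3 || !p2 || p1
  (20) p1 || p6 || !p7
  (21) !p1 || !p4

UNSATISFIABLE

Try p6 = true.
Try p5 = false.
Unit clause (p4) forces p4 = true.
But (!p4) is also a unit clause — contradiction.
Undo p5 and try p5 = true.
Unit clause (p4) forces p4 = true.
But (!p4) is also a unit clause — contradiction.
Both values of p5 lead to a conflict.
Undo p6 and try p6 = false.
Unit clause (!p5) forces p5 = false.
Unit clause (p4) forces p4 = true.
But (!p4) is also a unit clause — contradiction.
Both values of p6 lead to a conflict.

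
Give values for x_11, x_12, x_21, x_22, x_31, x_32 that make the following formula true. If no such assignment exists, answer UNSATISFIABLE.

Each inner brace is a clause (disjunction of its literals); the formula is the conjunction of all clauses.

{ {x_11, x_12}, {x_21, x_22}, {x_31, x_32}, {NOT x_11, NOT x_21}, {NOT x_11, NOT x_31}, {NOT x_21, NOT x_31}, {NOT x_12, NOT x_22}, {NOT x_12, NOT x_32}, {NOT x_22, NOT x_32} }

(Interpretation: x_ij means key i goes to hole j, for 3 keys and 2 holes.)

UNSATISFIABLE

Suppose x_11 = true.
Unit clause (NOT x_21) forces x_21 = false.
Unit clause (x_22) forces x_22 = true.
Unit clause (NOT x_31) forces x_31 = false.
Unit clause (x_32) forces x_32 = true.
But (NOT x_32) is also a unit clause — contradiction.
That branch fails; take x_11 = false instead.
Unit clause (x_12) forces x_12 = true.
Unit clause (NOT x_22) forces x_22 = false.
Unit clause (x_21) forces x_21 = true.
Unit clause (NOT x_31) forces x_31 = false.
Unit clause (x_32) forces x_32 = true.
But (NOT x_32) is also a unit clause — contradiction.
Neither x_11 = true nor x_11 = false works.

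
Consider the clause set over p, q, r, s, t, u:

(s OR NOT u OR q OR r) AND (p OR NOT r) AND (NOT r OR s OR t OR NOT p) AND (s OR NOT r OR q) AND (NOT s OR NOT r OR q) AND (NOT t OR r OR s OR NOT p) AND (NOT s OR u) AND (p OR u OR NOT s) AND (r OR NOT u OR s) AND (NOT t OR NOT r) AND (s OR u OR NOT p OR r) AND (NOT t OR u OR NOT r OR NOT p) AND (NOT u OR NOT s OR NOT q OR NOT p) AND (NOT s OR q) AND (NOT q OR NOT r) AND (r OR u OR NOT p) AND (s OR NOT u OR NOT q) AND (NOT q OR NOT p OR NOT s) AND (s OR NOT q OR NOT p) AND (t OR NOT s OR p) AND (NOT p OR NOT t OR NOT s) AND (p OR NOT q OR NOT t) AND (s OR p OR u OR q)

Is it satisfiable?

Try p = false.
(NOT r) alone gives r = false.
Try s = false.
(NOT u) alone gives u = false.
(q) alone gives q = true.
(NOT t) alone gives t = false.
This assignment satisfies each clause.
A satisfying assignment: p=false; q=true; r=false; s=false; t=false; u=false.

Satisfiable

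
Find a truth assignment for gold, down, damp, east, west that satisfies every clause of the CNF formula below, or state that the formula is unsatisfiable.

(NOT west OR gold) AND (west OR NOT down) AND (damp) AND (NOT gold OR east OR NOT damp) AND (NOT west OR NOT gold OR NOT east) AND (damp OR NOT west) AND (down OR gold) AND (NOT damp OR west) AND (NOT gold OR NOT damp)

From the singleton clause (damp), damp = true.
From the singleton clause (west), west = true.
From the singleton clause (gold), gold = true.
Now (NOT gold) is unsatisfied and unit — conflict.

UNSATISFIABLE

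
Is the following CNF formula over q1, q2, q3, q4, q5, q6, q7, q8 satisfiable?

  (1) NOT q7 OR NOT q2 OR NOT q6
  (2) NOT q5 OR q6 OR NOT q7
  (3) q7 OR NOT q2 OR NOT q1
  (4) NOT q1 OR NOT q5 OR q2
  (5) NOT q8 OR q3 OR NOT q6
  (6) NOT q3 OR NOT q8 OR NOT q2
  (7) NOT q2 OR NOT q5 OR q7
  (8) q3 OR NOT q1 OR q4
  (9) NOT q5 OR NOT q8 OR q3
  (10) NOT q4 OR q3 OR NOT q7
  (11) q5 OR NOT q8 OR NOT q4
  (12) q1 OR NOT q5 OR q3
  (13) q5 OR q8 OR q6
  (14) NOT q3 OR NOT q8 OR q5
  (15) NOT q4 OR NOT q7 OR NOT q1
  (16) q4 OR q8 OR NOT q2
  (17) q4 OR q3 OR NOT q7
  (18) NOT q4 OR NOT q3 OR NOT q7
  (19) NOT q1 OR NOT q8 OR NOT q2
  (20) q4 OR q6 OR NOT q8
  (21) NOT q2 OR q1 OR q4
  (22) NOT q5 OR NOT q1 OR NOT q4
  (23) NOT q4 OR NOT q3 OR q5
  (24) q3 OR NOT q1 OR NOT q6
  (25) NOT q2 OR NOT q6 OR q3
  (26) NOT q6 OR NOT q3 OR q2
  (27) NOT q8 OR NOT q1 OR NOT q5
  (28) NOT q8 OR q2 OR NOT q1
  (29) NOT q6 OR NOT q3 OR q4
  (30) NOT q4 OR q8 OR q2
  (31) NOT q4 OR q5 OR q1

Suppose q7 = false.
Suppose q2 = false.
Suppose q1 = false.
Suppose q5 = true.
The clause (q3) is unit, so q3 = true.
The clause (NOT q6) is unit, so q6 = false.
Suppose q4 = true.
The clause (q8) is unit, so q8 = true.
Every clause now holds.
A satisfying assignment: q1: false; q2: false; q3: true; q4: true; q5: true; q6: false; q7: false; q8: true.

Yes, satisfiable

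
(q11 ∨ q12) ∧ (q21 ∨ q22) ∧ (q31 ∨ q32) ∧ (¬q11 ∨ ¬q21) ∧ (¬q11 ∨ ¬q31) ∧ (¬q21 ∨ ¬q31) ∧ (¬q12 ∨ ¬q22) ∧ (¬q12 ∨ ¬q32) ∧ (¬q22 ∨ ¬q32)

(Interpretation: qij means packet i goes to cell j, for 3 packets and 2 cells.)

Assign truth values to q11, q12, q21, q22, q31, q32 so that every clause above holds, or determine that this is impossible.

Try q11 = True.
Unit clause (¬q21) forces q21 = False.
Unit clause (q22) forces q22 = True.
Unit clause (¬q31) forces q31 = False.
Unit clause (q32) forces q32 = True.
That conflicts with the unit clause (¬q32).
Undo q11 and try q11 = False.
Unit clause (q12) forces q12 = True.
Unit clause (¬q22) forces q22 = False.
Unit clause (q21) forces q21 = True.
Unit clause (¬q31) forces q31 = False.
Unit clause (q32) forces q32 = True.
That conflicts with the unit clause (¬q32).
Either choice for q11 ends in contradiction.

UNSATISFIABLE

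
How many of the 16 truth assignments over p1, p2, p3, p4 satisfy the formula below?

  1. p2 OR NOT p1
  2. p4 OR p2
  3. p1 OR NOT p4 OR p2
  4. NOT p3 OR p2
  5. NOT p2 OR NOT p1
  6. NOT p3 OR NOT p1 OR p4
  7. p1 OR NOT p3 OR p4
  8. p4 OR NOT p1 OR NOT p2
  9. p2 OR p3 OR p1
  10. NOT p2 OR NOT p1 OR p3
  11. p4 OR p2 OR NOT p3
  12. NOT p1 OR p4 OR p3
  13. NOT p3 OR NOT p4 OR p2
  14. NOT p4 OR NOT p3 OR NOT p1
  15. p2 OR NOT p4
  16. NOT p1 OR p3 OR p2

There are 2^4 = 16 truth assignments over (p1, p2, p3, p4).
Split on p3. With p3 = true, the clauses containing p3 are satisfied and NOT p3 drops from the rest; 1 of the 2^3 = 8 assignments to the other variables satisfy what remains.
With p3 = false, by the same count on the reduced clause set, 2 assignments work.
Total: 1 + 2 = 3.

3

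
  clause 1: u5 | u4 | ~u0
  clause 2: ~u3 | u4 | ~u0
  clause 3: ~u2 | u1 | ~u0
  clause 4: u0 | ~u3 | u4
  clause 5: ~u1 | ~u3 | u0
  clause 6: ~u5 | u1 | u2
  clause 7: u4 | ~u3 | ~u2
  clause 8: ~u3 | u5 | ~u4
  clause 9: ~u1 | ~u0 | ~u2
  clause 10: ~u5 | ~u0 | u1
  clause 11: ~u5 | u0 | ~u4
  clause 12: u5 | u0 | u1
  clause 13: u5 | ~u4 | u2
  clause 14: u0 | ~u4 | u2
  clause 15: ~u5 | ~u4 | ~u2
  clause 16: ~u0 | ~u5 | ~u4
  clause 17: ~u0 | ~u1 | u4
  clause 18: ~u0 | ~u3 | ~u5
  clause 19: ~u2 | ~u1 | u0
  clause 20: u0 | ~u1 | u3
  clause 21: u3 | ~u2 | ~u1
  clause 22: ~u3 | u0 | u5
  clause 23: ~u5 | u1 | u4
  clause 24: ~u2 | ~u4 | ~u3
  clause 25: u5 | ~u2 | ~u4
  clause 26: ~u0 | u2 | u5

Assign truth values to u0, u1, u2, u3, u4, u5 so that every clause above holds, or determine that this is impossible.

Branch on u5: set u5 = 1.
Branch on u1: set u1 = 1.
Branch on u3: set u3 = 0.
From the singleton clause (u0), u0 = 1.
From the singleton clause (~u2), u2 = 0.
From the singleton clause (~u4), u4 = 0.
But (u4) is also a unit clause — contradiction.
That branch fails; take u3 = 1 instead.
From the singleton clause (u0), u0 = 1.
But (~u0) is also a unit clause — contradiction.
Either choice for u3 ends in contradiction.
That branch fails; take u1 = 0 instead.
From the singleton clause (u2), u2 = 1.
From the singleton clause (~u0), u0 = 0.
From the singleton clause (~u4), u4 = 0.
But (u4) is also a unit clause — contradiction.
Either choice for u1 ends in contradiction.
That branch fails; take u5 = 0 instead.
Branch on u4: set u4 = 1.
From the singleton clause (~u3), u3 = 0.
From the singleton clause (u2), u2 = 1.
But (~u2) is also a unit clause — contradiction.
That branch fails; take u4 = 0 instead.
From the singleton clause (~u0), u0 = 0.
From the singleton clause (~u3), u3 = 0.
From the singleton clause (u1), u1 = 1.
But (~u1) is also a unit clause — contradiction.
Either choice for u4 ends in contradiction.
Either choice for u5 ends in contradiction.

UNSATISFIABLE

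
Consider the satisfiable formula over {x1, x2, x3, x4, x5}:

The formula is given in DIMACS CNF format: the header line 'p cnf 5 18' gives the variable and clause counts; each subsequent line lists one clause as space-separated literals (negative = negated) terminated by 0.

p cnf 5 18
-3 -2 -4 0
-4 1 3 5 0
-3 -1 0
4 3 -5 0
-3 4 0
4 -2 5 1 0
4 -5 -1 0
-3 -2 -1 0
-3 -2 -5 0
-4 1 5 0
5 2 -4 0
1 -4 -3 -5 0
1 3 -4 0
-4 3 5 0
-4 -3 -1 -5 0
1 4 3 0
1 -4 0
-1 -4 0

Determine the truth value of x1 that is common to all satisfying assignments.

Suppose x1 = False.
From the singleton clause (¬x4), x4 = False.
From the singleton clause (¬x3), x3 = False.
Now (x3) is unsatisfied and unit — conflict.
So every satisfying assignment has x1 = True.

True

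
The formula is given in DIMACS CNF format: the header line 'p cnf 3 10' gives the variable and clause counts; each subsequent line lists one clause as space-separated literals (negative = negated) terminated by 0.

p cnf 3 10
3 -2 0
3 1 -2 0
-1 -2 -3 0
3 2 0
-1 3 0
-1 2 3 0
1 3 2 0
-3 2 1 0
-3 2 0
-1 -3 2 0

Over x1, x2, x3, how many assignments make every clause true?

There are 2^3 = 8 truth assignments over (x1, x2, x3).
Split on x3. With x3 = True, the clauses containing x3 are satisfied and ¬x3 drops from the rest; 1 of the 2^2 = 4 assignments to the other variables satisfy what remains.
With x3 = False, by the same count on the reduced clause set, 0 assignments work.
(One model: x1=F, x2=T, x3=T.)
Total: 1 + 0 = 1.

1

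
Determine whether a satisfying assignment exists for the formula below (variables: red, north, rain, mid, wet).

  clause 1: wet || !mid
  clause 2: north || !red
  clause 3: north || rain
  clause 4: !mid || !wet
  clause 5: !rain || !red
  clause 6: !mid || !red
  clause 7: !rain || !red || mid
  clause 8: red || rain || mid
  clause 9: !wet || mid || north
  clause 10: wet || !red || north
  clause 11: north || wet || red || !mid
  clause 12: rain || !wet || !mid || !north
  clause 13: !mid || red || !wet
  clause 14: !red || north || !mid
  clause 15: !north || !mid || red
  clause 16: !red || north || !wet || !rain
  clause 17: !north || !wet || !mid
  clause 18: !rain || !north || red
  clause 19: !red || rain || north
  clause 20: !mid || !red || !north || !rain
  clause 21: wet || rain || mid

Yes

Suppose wet = false.
(!mid) alone gives mid = false.
(rain) alone gives rain = true.
(!red) alone gives red = false.
(!north) alone gives north = false.
All clauses are satisfied.
A satisfying assignment: red: false, north: false, rain: true, mid: false, wet: false.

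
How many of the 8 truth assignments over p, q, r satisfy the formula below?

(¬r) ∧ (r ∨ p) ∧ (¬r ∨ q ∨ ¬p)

There are 2^3 = 8 truth assignments over (p, q, r).
Split on q. With q = True, the clauses containing q are satisfied and ¬q drops from the rest; 1 of the 2^2 = 4 assignments to the other variables satisfy what remains.
With q = False, by the same count on the reduced clause set, 1 assignment works.
(One model: p=T, q=F, r=F.)
Total: 1 + 1 = 2.

2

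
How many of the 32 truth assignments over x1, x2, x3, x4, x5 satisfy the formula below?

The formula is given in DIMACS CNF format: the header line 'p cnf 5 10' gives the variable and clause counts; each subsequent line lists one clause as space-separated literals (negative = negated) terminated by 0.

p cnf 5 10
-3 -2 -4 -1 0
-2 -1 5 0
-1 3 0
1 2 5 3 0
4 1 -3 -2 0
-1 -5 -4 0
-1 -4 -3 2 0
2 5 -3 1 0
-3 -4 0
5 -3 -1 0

There are 2^5 = 32 truth assignments over (x1, x2, x3, x4, x5).
Split on x4. With x4 = True, the clauses containing x4 are satisfied and ¬x4 drops from the rest; 3 of the 2^4 = 16 assignments to the other variables satisfy what remains.
With x4 = False, by the same count on the reduced clause set, 6 assignments work.
Total: 3 + 6 = 9.

9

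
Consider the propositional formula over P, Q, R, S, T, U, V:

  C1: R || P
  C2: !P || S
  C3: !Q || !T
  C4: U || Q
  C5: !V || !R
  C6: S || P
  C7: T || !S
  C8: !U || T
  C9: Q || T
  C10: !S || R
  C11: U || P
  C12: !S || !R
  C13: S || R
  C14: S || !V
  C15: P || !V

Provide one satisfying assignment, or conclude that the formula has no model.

Case R = true:
The clause (!V) is unit, so V = false.
The clause (!S) is unit, so S = false.
The clause (!P) is unit, so P = false.
But (P) is also a unit clause — contradiction.
So R must be the other value — set R = false.
The clause (P) is unit, so P = true.
The clause (S) is unit, so S = true.
But (!S) is also a unit clause — contradiction.
Neither R = true nor R = false works.

UNSATISFIABLE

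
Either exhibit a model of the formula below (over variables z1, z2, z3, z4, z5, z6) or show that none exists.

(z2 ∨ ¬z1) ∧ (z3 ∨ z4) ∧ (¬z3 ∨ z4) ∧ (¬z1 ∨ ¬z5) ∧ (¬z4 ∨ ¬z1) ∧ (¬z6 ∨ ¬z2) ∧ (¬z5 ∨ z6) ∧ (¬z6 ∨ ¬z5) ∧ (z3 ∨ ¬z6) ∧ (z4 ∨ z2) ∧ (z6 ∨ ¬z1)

Try z2 = False.
The clause (¬z1) is unit, so z1 = False.
The clause (z4) is unit, so z4 = True.
Try z5 = False.
Try z3 = True.
All clauses hold; z6 can take either value.

z1=False, z2=False, z3=True, z4=True, z5=False, z6=True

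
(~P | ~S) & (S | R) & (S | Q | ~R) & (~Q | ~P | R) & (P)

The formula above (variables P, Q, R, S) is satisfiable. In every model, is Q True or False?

True

Suppose Q = 0.
The clause (P) is unit, so P = 1.
The clause (~S) is unit, so S = 0.
The clause (R) is unit, so R = 1.
Now (~R) is unsatisfied and unit — conflict.
So every satisfying assignment has Q = True.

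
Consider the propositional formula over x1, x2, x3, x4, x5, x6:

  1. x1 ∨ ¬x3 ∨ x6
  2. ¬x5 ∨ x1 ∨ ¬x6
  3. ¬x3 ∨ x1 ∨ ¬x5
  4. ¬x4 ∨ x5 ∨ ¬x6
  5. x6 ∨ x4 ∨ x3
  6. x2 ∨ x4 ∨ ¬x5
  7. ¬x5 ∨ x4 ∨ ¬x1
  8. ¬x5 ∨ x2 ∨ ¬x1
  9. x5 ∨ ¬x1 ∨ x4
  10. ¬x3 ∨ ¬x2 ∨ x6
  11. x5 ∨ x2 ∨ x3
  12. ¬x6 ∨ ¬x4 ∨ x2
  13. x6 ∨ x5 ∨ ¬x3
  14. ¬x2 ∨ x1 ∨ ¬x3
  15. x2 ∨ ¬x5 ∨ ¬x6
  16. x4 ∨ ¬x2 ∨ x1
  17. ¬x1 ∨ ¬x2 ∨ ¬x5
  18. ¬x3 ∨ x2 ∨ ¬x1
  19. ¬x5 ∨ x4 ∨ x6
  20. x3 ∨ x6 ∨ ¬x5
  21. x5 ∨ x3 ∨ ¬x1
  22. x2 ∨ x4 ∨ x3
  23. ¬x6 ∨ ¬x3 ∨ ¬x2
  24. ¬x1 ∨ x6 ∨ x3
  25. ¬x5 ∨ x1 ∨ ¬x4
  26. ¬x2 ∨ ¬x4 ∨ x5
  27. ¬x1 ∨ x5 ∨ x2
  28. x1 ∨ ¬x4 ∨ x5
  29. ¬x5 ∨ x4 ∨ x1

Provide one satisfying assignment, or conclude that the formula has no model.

Branch on x1: set x1 = False.
Branch on x3: set x3 = True.
The clause (x6) is unit, so x6 = True.
The clause (¬x5) is unit, so x5 = False.
The clause (¬x4) is unit, so x4 = False.
The clause (¬x2) is unit, so x2 = False.
Every clause now holds.

x1: False,  x2: False,  x3: True,  x4: False,  x5: False,  x6: True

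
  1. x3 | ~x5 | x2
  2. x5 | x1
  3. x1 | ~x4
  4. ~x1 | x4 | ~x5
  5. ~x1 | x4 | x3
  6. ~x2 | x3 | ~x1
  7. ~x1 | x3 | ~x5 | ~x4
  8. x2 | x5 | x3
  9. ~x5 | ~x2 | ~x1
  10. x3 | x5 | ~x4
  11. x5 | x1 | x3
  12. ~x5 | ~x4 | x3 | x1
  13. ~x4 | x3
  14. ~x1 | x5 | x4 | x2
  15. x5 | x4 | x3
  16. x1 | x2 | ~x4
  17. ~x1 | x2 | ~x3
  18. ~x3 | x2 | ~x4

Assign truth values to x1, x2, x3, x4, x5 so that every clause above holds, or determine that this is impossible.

x1 ↦ 1,  x2 ↦ 1,  x3 ↦ 1,  x4 ↦ 0,  x5 ↦ 0

Suppose x5 = 0.
The clause (x1) is unit, so x1 = 1.
Suppose x4 = 0.
The clause (x3) is unit, so x3 = 1.
The clause (x2) is unit, so x2 = 1.
Every clause now holds.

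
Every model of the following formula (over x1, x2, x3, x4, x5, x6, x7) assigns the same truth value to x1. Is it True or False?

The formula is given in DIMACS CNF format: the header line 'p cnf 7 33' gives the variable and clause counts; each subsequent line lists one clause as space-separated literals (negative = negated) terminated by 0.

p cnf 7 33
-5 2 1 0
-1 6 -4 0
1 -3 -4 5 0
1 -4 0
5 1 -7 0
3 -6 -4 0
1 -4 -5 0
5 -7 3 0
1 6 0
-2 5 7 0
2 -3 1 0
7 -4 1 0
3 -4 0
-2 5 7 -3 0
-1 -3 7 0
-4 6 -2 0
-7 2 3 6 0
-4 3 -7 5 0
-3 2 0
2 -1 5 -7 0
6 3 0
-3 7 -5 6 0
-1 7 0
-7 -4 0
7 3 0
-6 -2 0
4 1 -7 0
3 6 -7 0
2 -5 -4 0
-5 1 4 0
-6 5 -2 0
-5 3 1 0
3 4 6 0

Suppose x1 = False.
The clause (¬x4) is unit, so x4 = False.
The clause (x6) is unit, so x6 = True.
The clause (¬x2) is unit, so x2 = False.
The clause (¬x5) is unit, so x5 = False.
The clause (¬x7) is unit, so x7 = False.
The clause (¬x3) is unit, so x3 = False.
That conflicts with the unit clause (x3).
So every satisfying assignment has x1 = True.

True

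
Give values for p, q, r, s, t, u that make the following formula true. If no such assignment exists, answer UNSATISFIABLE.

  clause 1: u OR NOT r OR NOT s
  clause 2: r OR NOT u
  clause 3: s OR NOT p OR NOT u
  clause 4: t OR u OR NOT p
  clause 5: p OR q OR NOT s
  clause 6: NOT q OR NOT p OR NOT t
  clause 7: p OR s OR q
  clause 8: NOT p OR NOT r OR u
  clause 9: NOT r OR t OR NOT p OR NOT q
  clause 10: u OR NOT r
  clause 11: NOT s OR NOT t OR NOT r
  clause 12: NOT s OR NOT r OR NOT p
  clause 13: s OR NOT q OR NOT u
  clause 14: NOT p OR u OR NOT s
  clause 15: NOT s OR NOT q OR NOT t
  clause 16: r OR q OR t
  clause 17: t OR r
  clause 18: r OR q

p=false; q=true; r=false; s=false; t=true; u=false

Try r = false.
(NOT u) alone gives u = false.
(t) alone gives t = true.
(q) alone gives q = true.
(NOT p) alone gives p = false.
(NOT s) alone gives s = false.
All clauses are satisfied.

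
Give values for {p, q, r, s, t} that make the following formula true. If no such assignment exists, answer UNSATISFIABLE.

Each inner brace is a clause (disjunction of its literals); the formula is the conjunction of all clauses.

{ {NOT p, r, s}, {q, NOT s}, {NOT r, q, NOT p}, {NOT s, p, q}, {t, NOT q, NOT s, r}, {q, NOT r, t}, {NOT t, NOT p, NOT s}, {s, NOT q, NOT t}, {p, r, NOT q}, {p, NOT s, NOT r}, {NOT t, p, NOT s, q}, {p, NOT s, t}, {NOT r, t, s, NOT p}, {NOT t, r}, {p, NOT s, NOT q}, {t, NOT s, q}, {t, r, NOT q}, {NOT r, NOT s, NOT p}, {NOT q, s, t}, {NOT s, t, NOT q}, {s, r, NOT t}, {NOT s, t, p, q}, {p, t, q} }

Try q = false.
Unit clause (NOT s) forces s = false.
Try p = false.
Unit clause (t) forces t = true.
Unit clause (r) forces r = true.
All clauses are satisfied.

p ↦ false, q ↦ false, r ↦ true, s ↦ false, t ↦ true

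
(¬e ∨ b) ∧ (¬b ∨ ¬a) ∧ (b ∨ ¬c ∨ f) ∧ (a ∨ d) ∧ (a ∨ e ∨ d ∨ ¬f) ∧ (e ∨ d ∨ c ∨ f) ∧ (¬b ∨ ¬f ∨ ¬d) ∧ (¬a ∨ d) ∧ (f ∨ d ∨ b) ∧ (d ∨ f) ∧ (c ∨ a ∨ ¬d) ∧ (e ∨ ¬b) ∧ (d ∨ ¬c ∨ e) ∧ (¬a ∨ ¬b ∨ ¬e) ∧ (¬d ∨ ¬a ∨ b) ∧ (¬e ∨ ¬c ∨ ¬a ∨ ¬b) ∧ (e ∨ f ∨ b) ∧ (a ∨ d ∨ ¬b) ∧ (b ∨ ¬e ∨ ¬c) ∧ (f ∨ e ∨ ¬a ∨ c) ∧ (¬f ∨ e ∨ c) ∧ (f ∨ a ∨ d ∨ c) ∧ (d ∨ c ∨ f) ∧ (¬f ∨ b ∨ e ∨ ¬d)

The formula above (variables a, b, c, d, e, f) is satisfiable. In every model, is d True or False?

True

Suppose d = False.
The clause (a) is unit, so a = True.
Now (¬a) is unsatisfied and unit — conflict.
So every satisfying assignment has d = True.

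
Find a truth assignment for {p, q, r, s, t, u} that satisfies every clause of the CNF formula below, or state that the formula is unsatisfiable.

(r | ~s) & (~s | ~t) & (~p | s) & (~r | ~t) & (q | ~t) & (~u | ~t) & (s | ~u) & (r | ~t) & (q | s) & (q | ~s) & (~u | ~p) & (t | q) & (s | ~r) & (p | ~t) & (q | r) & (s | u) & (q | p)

p: 0; q: 1; r: 1; s: 1; t: 0; u: 1

Try r = 1.
Unit clause (~t) forces t = 0.
Unit clause (q) forces q = 1.
Unit clause (s) forces s = 1.
Try u = 1.
Unit clause (~p) forces p = 0.
All clauses are satisfied.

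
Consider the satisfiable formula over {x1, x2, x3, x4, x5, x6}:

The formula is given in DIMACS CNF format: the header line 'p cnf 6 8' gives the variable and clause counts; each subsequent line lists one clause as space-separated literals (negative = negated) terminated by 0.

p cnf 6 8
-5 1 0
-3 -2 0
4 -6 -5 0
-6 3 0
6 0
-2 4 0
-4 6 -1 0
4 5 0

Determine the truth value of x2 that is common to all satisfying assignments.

Suppose x2 = True.
Unit clause (¬x3) forces x3 = False.
Unit clause (¬x6) forces x6 = False.
That conflicts with the unit clause (x6).
So every satisfying assignment has x2 = False.

False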